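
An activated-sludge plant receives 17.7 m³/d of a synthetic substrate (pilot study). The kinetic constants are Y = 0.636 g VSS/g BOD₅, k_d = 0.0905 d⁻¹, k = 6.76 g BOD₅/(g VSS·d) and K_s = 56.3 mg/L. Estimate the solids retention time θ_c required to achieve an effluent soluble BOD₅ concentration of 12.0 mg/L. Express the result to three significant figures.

At the target effluent, Y k S/(K_s+S) = 0.636×6.76×12.0/68.30 = 0.7554 d⁻¹.
Then 1/θ_c = μ − k_d = 0.7554 − 0.0905 = 0.6649 d⁻¹, giving θ_c = 1.504 d.

θ_c ≈ 1.50 d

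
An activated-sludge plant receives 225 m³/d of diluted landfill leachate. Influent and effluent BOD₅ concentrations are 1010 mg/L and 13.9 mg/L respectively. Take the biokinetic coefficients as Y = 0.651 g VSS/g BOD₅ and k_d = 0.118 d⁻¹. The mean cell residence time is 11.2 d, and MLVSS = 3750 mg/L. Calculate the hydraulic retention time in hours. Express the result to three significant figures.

τ ≈ 20.0 h

Steady-state biomass mass balance: V·X·(1 + k_d·θ_c) = Y·Q·(S₀ − S)·θ_c, so V = 0.651 × 225 × (1010 − 13.9) × 11.2 / [3750 × (1 + 0.118 × 11.2)] = 1.63×10^6 / 8706 = 187.7 m³.
HRT = V/Q = 187.7 m³ / 225 m³·d⁻¹ = 0.8342 d × 24 = 20.02 h.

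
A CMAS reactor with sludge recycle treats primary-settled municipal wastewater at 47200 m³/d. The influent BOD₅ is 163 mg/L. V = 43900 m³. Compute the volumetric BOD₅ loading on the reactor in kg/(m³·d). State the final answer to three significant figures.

L_v ≈ 0.175 kg BOD₅/(m³·d)

Volumetric loading L_v = Q·S₀ / V = 47200 × 163 g/m³ / 43900 m³ = 175.3 g/(m³·d) = 0.1753 kg BOD₅/(m³·d).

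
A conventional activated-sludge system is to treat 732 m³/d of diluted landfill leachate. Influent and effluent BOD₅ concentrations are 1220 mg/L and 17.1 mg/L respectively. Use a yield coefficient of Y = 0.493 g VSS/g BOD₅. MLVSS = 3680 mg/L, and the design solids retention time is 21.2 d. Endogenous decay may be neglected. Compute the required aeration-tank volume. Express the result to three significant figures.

V ≈ 2500 m³

Biomass mass balance (decay neglected): V·X = Y·Q·(S₀ − S)·θ_c, so V = 0.493 × 732 × (1220 − 17.1) × 21.2 / 3680 = 2501 m³.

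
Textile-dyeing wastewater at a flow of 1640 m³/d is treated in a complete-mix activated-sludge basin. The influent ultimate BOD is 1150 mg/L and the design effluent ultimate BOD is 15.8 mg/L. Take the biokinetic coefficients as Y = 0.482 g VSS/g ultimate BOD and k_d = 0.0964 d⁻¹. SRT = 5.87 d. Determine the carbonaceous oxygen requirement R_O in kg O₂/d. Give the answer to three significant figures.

R_O ≈ 1050 kg O₂/d

Observed yield with endogenous decay: Y_obs = Y / (1 + k_d·θ_c) = 0.482 / (1 + 0.0964 × 5.87) = 0.482 / 1.566 = 0.3078 g VSS/g ultimate BOD.
Q·(S₀ − S) = 1640 × (1150 − 15.8) × 10⁻³ = 1860 kg/d removed.
Biomass synthesised: P_X = Y_obs × 1860 = 572.6 kg VSS/d.
Carbonaceous O₂ demand = substrate oxidised − cell-mass equivalent = 1860 − 1.42 × 572.6 = 1047 kg O₂/d.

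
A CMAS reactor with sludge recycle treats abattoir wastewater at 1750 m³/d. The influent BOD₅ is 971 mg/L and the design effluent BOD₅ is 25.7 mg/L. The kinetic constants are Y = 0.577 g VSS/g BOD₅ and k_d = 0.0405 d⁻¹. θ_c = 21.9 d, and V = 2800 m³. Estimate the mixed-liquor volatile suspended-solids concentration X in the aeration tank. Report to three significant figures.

Solving the biomass balance for X: X = Y Q (S₀−S) θ_c / [V (1+k_d θ_c)] = 0.577 × 1750 × (971 − 25.7) × 21.9 / [2800 × (1 + 0.0405 × 21.9)] = 3956 mg/L.

X ≈ 3960 mg/L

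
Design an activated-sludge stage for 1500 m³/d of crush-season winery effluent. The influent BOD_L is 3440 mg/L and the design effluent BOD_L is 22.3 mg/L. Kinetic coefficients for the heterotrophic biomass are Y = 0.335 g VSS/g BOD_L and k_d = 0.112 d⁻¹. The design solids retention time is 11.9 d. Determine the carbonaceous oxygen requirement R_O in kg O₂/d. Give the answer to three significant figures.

R_O ≈ 4080 kg O₂/d

Correct the yield for decay: Y_obs = Y/(1 + k_d θ_c) = 0.335 / (1 + 0.112 × 11.9) = 0.335 / 2.333 = 0.1436.
Q·(S₀ − S) = 1500 × (3440 − 22.3) × 10⁻³ = 5127 kg/d removed.
Biomass synthesised: P_X = Y_obs × 5127 = 736.2 kg VSS/d.
R_O = Q·ΔS − 1.42 P_X = 5127 − 1045 = 4081 kg O₂/d.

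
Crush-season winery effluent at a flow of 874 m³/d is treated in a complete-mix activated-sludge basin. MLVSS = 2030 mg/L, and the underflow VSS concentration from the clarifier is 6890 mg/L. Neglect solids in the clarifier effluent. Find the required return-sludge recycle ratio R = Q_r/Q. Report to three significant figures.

Solids balance on the clarifier gives (1+R)X = R·X_r, so R = X/(X_r − X) = 2030 / (6890 − 2030) = 0.4177.

R ≈ 0.418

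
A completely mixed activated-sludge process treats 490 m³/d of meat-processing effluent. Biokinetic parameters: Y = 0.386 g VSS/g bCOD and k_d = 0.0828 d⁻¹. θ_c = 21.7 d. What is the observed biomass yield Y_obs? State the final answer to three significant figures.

Correct the yield for decay: Y_obs = Y/(1 + k_d θ_c) = 0.386 / (1 + 0.0828 × 21.7) = 0.386 / 2.797 = 0.1380.

Y_obs ≈ 0.138 g VSS/g bCOD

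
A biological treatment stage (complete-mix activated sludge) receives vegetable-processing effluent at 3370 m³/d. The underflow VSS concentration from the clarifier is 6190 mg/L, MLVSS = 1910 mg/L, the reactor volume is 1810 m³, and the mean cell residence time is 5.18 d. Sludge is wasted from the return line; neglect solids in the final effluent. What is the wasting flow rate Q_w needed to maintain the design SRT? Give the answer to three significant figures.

Q_w ≈ 108 m³/d

Q_w = (V·X)/(θ_c X_r) = 1810 × 1910 / (5.18 × 6190) = 107.8 m³/d.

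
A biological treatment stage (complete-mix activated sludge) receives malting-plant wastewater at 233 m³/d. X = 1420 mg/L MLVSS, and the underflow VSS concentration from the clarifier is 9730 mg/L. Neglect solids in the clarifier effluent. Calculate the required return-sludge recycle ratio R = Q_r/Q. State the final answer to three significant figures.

R = Q_r/Q = X/(X_r − X) = 1420 / (9730 − 1420) = 0.1709.

R ≈ 0.171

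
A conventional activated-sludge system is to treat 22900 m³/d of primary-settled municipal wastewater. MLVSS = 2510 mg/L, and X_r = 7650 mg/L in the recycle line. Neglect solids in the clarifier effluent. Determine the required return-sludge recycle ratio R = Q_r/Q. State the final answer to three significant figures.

R ≈ 0.488

Solids balance on the clarifier gives (1+R)X = R·X_r, so R = X/(X_r − X) = 2510 / (7650 − 2510) = 0.4883.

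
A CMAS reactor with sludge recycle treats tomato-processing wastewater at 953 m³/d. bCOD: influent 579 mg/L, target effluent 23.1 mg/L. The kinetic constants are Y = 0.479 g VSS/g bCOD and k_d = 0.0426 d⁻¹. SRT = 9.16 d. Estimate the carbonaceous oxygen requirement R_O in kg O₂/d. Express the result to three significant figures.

Y_obs = Y / (1 + k_d θ_c) = 0.479 / (1 + 0.0426 × 9.16) = 0.479 / 1.390 = 0.3446.
Mass of bCOD removed per day: Q(S₀ − S) = 953 × 555.9 g/m³ = 529.8 kg/d.
Biomass synthesised: P_X = Y_obs × 529.8 = 182.5 kg VSS/d.
R_O = Q·ΔS − 1.42 P_X = 529.8 − 259.2 = 270.6 kg O₂/d.

R_O ≈ 271 kg O₂/d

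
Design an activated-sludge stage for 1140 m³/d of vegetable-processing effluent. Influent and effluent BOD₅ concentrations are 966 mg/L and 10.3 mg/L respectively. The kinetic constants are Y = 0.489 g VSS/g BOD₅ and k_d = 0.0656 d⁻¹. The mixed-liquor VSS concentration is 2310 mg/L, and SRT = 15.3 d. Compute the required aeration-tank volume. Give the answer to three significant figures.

Steady-state biomass mass balance: V·X·(1 + k_d·θ_c) = Y·Q·(S₀ − S)·θ_c, so V = 0.489 × 1140 × (966 − 10.3) × 15.3 / [2310 × (1 + 0.0656 × 15.3)] = 8.15×10^6 / 4629 = 1761 m³.

V ≈ 1760 m³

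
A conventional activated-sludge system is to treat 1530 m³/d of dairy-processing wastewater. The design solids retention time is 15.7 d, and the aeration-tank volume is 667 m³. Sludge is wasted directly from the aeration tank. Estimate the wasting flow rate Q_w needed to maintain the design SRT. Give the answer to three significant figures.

Q_w ≈ 42.5 m³/d

With mixed-liquor wasting, θ_c = V/Q_w, so Q_w = V/θ_c = 667.0/15.7 = 42.48 m³/d.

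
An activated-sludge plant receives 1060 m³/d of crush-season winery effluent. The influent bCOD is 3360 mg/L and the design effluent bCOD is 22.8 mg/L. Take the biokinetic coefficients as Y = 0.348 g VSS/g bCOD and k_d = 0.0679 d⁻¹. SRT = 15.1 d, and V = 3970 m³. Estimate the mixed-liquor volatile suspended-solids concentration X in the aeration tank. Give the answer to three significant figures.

X = Y·Q·ΔS·θ_c / [V·(1 + k_d θ_c)] = 0.348 × 1060 × (3360 − 22.8) × 15.1 / [3970 × (1 + 0.0679 × 15.1)] = 2312 mg/L.

X ≈ 2310 mg/L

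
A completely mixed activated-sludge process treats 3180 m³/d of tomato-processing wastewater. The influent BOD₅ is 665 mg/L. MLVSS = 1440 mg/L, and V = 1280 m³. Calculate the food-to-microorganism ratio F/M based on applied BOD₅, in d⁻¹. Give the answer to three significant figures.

F/M ≈ 1.15 d⁻¹

Food-to-microorganism ratio F/M = Q S₀ / (V X) = 3180 × 665 / (1280 × 1440) = 1.147 d⁻¹.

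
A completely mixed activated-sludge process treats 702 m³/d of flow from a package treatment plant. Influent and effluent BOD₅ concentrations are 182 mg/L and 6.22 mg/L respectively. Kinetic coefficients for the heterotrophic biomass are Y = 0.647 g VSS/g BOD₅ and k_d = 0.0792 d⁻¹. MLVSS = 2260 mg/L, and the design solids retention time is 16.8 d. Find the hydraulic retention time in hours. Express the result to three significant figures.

τ ≈ 8.71 h

From the SRT design equation V = Y Q (S₀−S) θ_c / [X (1 + k_d θ_c)] = 0.647 × 702 × (182 − 6.22) × 16.8 / [2260 × (1 + 0.0792 × 16.8)] = 1.34×10^6 / 5267 = 254.7 m³.
Hydraulic retention time τ = V/Q = 254.7 / 702 = 0.3628 d = 8.706 h.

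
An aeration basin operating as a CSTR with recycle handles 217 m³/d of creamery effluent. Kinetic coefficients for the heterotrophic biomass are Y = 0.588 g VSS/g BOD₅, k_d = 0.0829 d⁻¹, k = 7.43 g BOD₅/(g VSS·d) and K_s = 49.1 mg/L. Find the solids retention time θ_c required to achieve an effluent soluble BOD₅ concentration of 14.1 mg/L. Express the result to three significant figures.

At the target effluent, Y k S/(K_s+S) = 0.588×7.43×14.1/63.20 = 0.9747 d⁻¹.
Then 1/θ_c = μ − k_d = 0.9747 − 0.0829 = 0.8918 d⁻¹, giving θ_c = 1.121 d.

θ_c ≈ 1.12 d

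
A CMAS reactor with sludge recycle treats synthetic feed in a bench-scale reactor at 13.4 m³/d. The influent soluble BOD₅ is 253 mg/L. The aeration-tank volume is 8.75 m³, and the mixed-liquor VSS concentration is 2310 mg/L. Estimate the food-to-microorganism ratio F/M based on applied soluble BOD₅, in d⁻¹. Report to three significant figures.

Food-to-microorganism ratio F/M = Q S₀ / (V X) = 13.4 × 253 / (8.750 × 2310) = 0.1677 d⁻¹.

F/M ≈ 0.168 d⁻¹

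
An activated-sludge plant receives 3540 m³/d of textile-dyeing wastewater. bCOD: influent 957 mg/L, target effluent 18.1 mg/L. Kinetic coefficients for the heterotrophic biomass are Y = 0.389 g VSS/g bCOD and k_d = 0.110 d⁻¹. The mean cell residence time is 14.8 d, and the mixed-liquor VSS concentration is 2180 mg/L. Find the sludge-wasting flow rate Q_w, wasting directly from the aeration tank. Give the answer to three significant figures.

Q_w ≈ 226 m³/d

Steady-state biomass mass balance: V·X·(1 + k_d·θ_c) = Y·Q·(S₀ − S)·θ_c, so V = 0.389 × 3540 × (957 − 18.1) × 14.8 / [2180 × (1 + 0.110 × 14.8)] = 1.91×10^7 / 5729 = 3340 m³.
Wasting from the aeration tank: Q_w = V / θ_c = 3340 / 14.8 = 225.7 m³/d.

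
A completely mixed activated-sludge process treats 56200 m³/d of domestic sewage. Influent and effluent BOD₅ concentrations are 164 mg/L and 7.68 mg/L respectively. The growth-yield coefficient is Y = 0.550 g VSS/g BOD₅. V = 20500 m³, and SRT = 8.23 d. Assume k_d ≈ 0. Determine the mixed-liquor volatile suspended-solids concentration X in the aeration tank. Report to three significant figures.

Without decay, X = Y Q (S₀−S) θ_c / V = 0.550 × 56200 × (164 − 7.68) × 8.23 / 20500 = 1940 mg/L.

X ≈ 1940 mg/L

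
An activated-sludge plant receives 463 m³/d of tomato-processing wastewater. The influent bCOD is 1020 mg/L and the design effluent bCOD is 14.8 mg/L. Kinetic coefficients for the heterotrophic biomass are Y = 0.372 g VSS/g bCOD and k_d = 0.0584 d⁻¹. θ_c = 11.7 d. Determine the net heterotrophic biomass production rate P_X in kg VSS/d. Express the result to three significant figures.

The observed yield is Y_obs = Y/(1 + k_d·θ_c) = 0.372 / (1 + 0.0584 × 11.7) = 0.372 / 1.683 = 0.2210 g VSS per g bCOD removed.
Substrate removed = Q·(S₀ − S) = 463 m³/d × (1020 − 14.8) g/m³ = 4.65×10^5 g/d = 465.4 kg/d.
P_X = Y_obs · Q(S₀ − S) = 0.2210 × 465.4 = 102.9 kg VSS/d.

P_X ≈ 103 kg VSS/d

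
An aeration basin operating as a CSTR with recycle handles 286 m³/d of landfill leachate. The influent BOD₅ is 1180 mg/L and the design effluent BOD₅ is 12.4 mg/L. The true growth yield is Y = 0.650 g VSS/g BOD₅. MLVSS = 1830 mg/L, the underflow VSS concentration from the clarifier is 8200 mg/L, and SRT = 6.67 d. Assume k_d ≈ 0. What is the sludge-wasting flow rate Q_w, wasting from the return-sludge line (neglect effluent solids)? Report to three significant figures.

Q_w ≈ 26.5 m³/d

Biomass mass balance (decay neglected): V·X = Y·Q·(S₀ − S)·θ_c, so V = 0.650 × 286 × (1180 − 12.4) × 6.67 / 1830 = 791.1 m³.
θ_c = V·X/(Q_w·X_r) when wasting from the recycle, so Q_w = V·X/(θ_c·X_r) = 791.1 × 1830 / (6.67 × 8200) = 26.47 m³/d.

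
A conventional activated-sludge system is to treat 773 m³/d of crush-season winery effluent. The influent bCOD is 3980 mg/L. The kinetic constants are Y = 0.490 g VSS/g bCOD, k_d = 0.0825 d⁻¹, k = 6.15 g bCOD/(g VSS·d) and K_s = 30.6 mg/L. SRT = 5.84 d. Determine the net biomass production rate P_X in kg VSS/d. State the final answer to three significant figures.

From the Monod/SRT balance for a CMAS, S = K_s·(1+k_d θ_c)/[θ_c·(Y k − k_d) − 1] = 30.6 × (1 + 0.0825 × 5.84) / [5.84 × (0.490 × 6.15 − 0.0825) − 1] = 45.34 / 16.12 = 2.813 mg/L.
Y_obs = Y / (1 + k_d θ_c) = 0.490 / (1 + 0.0825 × 5.84) = 0.490 / 1.482 = 0.3307.
Mass of bCOD removed per day: Q(S₀ − S) = 773 × 3977 g/m³ = 3074 kg/d.
Biomass produced: P_X = Y_obs·Q·ΔS = 0.3307 × 3074 ≈ 1017 kg VSS/d.

P_X ≈ 1020 kg VSS/d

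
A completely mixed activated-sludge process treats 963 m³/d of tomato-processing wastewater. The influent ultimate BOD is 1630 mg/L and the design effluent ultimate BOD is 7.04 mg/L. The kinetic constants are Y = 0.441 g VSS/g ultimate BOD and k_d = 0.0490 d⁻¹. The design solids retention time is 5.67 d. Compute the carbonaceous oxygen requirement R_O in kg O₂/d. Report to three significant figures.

R_O ≈ 797 kg O₂/d

The observed yield is Y_obs = Y/(1 + k_d·θ_c) = 0.441 / (1 + 0.0490 × 5.67) = 0.441 / 1.278 = 0.3451 g VSS per g ultimate BOD removed.
Mass of ultimate BOD removed per day: Q(S₀ − S) = 963 × 1623 g/m³ = 1563 kg/d.
Net sludge production P_X = 0.3451 × 1563 = 539.4 kg VSS/d.
R_O = Q·ΔS − 1.42 P_X = 1563 − 765.9 = 797.0 kg O₂/d.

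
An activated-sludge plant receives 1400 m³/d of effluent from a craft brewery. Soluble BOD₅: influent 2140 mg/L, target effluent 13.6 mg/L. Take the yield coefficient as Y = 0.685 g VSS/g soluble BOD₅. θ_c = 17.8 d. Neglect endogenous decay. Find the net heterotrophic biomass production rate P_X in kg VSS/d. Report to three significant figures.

No decay correction is needed, so Y_obs = Y = 0.685.
Mass of soluble BOD₅ removed per day: Q(S₀ − S) = 1400 × 2126 g/m³ = 2977 kg/d.
So the net sludge growth is P_X = 0.6850 × 2977 = 2039 kg VSS/d.

P_X ≈ 2040 kg VSS/d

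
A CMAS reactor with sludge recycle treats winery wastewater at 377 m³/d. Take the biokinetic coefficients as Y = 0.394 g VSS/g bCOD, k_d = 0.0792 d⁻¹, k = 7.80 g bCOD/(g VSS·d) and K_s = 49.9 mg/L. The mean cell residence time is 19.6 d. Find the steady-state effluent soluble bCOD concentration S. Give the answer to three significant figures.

For a completely mixed reactor with recycle the Lawrence–McCarty relation gives S = K_s·(1 + k_d·θ_c) / [θ_c·(Y·k − k_d) − 1] = 49.9 × (1 + 0.0792 × 19.6) / [19.6 × (0.394 × 7.80 − 0.0792) − 1] = 127.4 / 57.68 = 2.208 mg/L.

S ≈ 2.21 mg/L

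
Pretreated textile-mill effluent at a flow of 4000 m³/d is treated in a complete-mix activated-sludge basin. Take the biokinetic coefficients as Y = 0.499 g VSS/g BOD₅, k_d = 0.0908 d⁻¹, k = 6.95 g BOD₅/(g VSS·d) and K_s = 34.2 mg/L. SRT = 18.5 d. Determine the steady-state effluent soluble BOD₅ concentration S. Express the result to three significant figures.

S ≈ 1.49 mg/L

Effluent substrate depends only on kinetics and SRT: S = K_s(1 + k_d θ_c) / [θ_c(Yk − k_d) − 1] = 34.2 × (1 + 0.0908 × 18.5) / [18.5 × (0.499 × 6.95 − 0.0908) − 1] = 91.65 / 61.48 = 1.491 mg/L.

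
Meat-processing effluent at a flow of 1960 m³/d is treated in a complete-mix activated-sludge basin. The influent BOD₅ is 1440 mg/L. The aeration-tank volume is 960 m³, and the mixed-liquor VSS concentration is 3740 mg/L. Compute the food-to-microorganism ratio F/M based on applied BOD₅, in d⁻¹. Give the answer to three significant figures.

F/M ≈ 0.786 d⁻¹

Food-to-microorganism ratio F/M = Q S₀ / (V X) = 1960 × 1440 / (960.0 × 3740) = 0.7861 d⁻¹.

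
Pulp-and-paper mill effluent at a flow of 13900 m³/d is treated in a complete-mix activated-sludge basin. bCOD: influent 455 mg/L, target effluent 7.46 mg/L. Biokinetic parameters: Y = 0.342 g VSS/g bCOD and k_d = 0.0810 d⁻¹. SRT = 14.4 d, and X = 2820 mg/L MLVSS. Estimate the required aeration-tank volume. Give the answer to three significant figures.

V ≈ 5010 m³

From the SRT design equation V = Y Q (S₀−S) θ_c / [X (1 + k_d θ_c)] = 0.342 × 13900 × (455 − 7.46) × 14.4 / [2820 × (1 + 0.0810 × 14.4)] = 3.06×10^7 / 6109 = 5015 m³.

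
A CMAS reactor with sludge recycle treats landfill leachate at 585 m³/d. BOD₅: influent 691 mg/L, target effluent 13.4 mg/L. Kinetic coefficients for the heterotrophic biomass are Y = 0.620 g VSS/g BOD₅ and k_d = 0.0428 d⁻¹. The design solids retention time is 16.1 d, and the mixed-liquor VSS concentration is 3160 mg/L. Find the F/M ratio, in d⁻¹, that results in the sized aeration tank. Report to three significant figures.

Rearranging the biomass balance for a CMAS with decay, V = Y·Q·ΔS·θ_c / [X·(1+k_d θ_c)] = 0.620 × 585 × (691 − 13.4) × 16.1 / [3160 × (1 + 0.0428 × 16.1)] = 3.96×10^6 / 5337 = 741.3 m³.
Food-to-microorganism ratio F/M = Q S₀ / (V X) = 585 × 691 / (741.3 × 3160) = 0.1726 d⁻¹.

F/M ≈ 0.173 d⁻¹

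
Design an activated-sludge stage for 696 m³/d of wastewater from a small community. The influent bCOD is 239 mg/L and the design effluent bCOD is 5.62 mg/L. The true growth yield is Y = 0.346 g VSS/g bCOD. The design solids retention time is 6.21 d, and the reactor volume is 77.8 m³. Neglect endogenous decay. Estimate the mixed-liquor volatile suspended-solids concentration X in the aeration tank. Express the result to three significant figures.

X ≈ 4490 mg/L

Without decay, X = Y Q (S₀−S) θ_c / V = 0.346 × 696 × (239 − 5.62) × 6.21 / 77.8 = 4486 mg/L.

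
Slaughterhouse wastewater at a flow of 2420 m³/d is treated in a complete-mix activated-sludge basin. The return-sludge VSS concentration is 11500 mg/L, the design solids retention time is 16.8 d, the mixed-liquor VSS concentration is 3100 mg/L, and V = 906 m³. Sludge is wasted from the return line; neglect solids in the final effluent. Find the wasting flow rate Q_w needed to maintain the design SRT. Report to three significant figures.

Q_w ≈ 14.5 m³/d

Wasting from the return line (neglecting effluent solids): Q_w = V·X / (θ_c·X_r) = 906.0 × 3100 / (16.8 × 11500) = 14.54 m³/d.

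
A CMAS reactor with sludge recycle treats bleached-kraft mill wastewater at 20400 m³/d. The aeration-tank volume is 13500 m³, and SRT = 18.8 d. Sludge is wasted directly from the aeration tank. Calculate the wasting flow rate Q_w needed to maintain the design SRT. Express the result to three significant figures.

For wasting at MLVSS concentration, Q_w = V/θ_c = 13500/18.8 = 718.1 m³/d.

Q_w ≈ 718 m³/d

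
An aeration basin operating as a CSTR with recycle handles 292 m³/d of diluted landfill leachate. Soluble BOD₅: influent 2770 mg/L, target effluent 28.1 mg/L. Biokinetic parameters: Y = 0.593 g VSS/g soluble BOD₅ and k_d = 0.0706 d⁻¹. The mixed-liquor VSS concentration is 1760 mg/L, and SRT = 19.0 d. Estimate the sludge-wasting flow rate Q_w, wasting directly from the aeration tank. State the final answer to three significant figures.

Q_w ≈ 115 m³/d

Rearranging the biomass balance for a CMAS with decay, V = Y·Q·ΔS·θ_c / [X·(1+k_d θ_c)] = 0.593 × 292 × (2770 − 28.1) × 19.0 / [1760 × (1 + 0.0706 × 19.0)] = 9.02×10^6 / 4121 = 2189 m³.
For wasting at MLVSS concentration, Q_w = V/θ_c = 2189/19.0 = 115.2 m³/d.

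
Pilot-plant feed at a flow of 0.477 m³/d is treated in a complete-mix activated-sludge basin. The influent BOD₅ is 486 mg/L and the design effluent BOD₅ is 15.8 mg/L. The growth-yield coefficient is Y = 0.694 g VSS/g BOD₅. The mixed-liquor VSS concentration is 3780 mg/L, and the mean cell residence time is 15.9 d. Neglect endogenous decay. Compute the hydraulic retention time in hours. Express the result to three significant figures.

τ ≈ 32.9 h

Biomass mass balance (decay neglected): V·X = Y·Q·(S₀ − S)·θ_c, so V = 0.694 × 0.477 × (486 − 15.8) × 15.9 / 3780 = 0.6547 m³.
HRT = V/Q = 0.6547 m³ / 0.477 m³·d⁻¹ = 1.373 d × 24 = 32.94 h.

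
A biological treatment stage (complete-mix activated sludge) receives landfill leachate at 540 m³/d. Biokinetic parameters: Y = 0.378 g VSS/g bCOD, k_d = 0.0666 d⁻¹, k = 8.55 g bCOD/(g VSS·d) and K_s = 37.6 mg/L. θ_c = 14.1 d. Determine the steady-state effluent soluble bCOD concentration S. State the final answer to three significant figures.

Effluent substrate depends only on kinetics and SRT: S = K_s(1 + k_d θ_c) / [θ_c(Yk − k_d) − 1] = 37.6 × (1 + 0.0666 × 14.1) / [14.1 × (0.378 × 8.55 − 0.0666) − 1] = 72.91 / 43.63 = 1.671 mg/L.

S ≈ 1.67 mg/L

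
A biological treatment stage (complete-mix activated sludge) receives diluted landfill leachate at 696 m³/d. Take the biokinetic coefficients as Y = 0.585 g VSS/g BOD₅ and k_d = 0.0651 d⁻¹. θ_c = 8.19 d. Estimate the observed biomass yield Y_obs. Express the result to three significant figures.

The observed yield is Y_obs = Y/(1 + k_d·θ_c) = 0.585 / (1 + 0.0651 × 8.19) = 0.585 / 1.533 = 0.3816 g VSS per g BOD₅ removed.

Y_obs ≈ 0.382 g VSS/g BOD₅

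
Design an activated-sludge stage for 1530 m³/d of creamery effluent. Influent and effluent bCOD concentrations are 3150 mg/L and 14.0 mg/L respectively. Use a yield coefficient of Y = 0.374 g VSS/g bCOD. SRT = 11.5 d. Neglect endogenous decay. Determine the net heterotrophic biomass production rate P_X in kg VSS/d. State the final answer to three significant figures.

P_X ≈ 1790 kg VSS/d

Since k_d ≈ 0, Y_obs = Y = 0.374 g VSS/g bCOD.
Q·(S₀ − S) = 1530 × (3150 − 14.0) × 10⁻³ = 4798 kg/d removed.
Net biomass production P_X = Y_obs × Q·(S₀ − S) = 0.3740 × 4798 = 1794 kg VSS/d.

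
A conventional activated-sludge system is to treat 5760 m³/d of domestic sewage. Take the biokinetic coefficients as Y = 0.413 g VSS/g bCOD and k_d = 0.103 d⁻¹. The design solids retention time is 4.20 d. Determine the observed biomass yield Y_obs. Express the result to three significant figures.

The observed yield is Y_obs = Y/(1 + k_d·θ_c) = 0.413 / (1 + 0.103 × 4.20) = 0.413 / 1.433 = 0.2883 g VSS per g bCOD removed.

Y_obs ≈ 0.288 g VSS/g bCOD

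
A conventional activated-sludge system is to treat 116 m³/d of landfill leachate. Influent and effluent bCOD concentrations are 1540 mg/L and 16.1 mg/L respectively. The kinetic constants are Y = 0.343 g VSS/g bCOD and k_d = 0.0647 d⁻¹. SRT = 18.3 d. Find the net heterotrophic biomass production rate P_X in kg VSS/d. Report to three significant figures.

Observed yield with endogenous decay: Y_obs = Y / (1 + k_d·θ_c) = 0.343 / (1 + 0.0647 × 18.3) = 0.343 / 2.184 = 0.1571 g VSS/g bCOD.
Substrate removed = Q·(S₀ − S) = 116 m³/d × (1540 − 16.1) g/m³ = 1.77×10^5 g/d = 176.8 kg/d.
Net biomass production P_X = Y_obs × Q·(S₀ − S) = 0.1571 × 176.8 = 27.76 kg VSS/d.

P_X ≈ 27.8 kg VSS/d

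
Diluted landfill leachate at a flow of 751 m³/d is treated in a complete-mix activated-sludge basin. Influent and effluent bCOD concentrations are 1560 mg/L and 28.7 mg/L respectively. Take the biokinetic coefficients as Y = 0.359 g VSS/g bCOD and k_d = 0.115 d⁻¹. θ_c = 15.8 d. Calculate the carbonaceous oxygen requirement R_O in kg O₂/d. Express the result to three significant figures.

The observed yield is Y_obs = Y/(1 + k_d·θ_c) = 0.359 / (1 + 0.115 × 15.8) = 0.359 / 2.817 = 0.1274 g VSS per g bCOD removed.
Substrate removed = Q·(S₀ − S) = 751 m³/d × (1560 − 28.7) g/m³ = 1.15×10^6 g/d = 1150 kg/d.
P_X = Y_obs·Q·(S₀ − S) = 0.1274 × 1150 = 146.6 kg VSS/d.
R_O = Q·(S₀ − S) − 1.42·P_X = 1150 − 1.42 × 146.6 = 941.9 kg O₂/d.

R_O ≈ 942 kg O₂/d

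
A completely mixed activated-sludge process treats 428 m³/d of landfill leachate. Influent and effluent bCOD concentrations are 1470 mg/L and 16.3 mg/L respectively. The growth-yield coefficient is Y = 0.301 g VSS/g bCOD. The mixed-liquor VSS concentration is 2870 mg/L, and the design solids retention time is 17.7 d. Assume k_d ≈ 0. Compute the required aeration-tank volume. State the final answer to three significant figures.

V ≈ 1150 m³

Biomass mass balance (decay neglected): V·X = Y·Q·(S₀ − S)·θ_c, so V = 0.301 × 428 × (1470 − 16.3) × 17.7 / 2870 = 1155 m³.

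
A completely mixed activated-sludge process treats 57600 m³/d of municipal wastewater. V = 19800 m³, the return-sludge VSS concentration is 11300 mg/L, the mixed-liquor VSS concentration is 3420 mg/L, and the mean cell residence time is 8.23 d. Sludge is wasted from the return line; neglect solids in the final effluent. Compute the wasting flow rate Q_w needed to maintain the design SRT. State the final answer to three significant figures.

Q_w = (V·X)/(θ_c X_r) = 19800 × 3420 / (8.23 × 11300) = 728.1 m³/d.

Q_w ≈ 728 m³/d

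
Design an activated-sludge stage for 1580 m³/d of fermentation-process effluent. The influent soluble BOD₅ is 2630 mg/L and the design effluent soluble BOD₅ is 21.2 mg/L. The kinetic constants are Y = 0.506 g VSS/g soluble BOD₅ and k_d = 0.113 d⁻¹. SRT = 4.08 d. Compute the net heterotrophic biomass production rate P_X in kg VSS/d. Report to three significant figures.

Correct the yield for decay: Y_obs = Y/(1 + k_d θ_c) = 0.506 / (1 + 0.113 × 4.08) = 0.506 / 1.461 = 0.3463.
Mass of soluble BOD₅ removed per day: Q(S₀ − S) = 1580 × 2609 g/m³ = 4122 kg/d.
Biomass produced: P_X = Y_obs·Q·ΔS = 0.3463 × 4122 ≈ 1428 kg VSS/d.

P_X ≈ 1430 kg VSS/d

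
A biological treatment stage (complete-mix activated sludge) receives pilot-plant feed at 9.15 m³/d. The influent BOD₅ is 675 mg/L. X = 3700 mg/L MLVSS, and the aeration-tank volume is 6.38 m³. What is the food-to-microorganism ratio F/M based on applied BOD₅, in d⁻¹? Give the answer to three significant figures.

Food-to-microorganism ratio F/M = Q S₀ / (V X) = 9.15 × 675 / (6.380 × 3700) = 0.2616 d⁻¹.

F/M ≈ 0.262 d⁻¹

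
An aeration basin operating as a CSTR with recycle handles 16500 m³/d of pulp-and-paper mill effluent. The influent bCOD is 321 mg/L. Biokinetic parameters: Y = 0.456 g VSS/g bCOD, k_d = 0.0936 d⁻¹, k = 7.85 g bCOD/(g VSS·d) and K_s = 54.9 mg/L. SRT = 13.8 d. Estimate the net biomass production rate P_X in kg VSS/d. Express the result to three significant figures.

P_X ≈ 1050 kg VSS/d

From the Monod/SRT balance for a CMAS, S = K_s·(1+k_d θ_c)/[θ_c·(Y k − k_d) − 1] = 54.9 × (1 + 0.0936 × 13.8) / [13.8 × (0.456 × 7.85 − 0.0936) − 1] = 125.8 / 47.11 = 2.671 mg/L.
The observed yield is Y_obs = Y/(1 + k_d·θ_c) = 0.456 / (1 + 0.0936 × 13.8) = 0.456 / 2.292 = 0.1990 g VSS per g bCOD removed.
Mass of bCOD removed per day: Q(S₀ − S) = 16500 × 318.3 g/m³ = 5252 kg/d.
Biomass produced: P_X = Y_obs·Q·ΔS = 0.1990 × 5252 ≈ 1045 kg VSS/d.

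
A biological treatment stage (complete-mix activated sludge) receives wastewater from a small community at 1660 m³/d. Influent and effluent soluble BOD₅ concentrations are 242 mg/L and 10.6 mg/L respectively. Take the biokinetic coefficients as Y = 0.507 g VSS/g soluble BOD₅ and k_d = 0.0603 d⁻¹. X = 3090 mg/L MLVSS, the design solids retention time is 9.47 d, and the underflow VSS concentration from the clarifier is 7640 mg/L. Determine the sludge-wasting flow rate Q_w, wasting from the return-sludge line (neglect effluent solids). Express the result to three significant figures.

Steady-state biomass mass balance: V·X·(1 + k_d·θ_c) = Y·Q·(S₀ − S)·θ_c, so V = 0.507 × 1660 × (242 − 10.6) × 9.47 / [3090 × (1 + 0.0603 × 9.47)] = 1.84×10^6 / 4855 = 379.9 m³.
Wasting from the return line (neglecting effluent solids): Q_w = V·X / (θ_c·X_r) = 379.9 × 3090 / (9.47 × 7640) = 16.23 m³/d.

Q_w ≈ 16.2 m³/d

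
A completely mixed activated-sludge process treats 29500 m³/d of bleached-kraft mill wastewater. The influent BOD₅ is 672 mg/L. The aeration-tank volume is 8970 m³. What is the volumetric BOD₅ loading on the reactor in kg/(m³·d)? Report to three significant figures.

L_v ≈ 2.21 kg BOD₅/(m³·d)

L_v = Q S₀ / V = 29500 × 672 × 10⁻³ / 8970 = 2.210 kg/(m³·d).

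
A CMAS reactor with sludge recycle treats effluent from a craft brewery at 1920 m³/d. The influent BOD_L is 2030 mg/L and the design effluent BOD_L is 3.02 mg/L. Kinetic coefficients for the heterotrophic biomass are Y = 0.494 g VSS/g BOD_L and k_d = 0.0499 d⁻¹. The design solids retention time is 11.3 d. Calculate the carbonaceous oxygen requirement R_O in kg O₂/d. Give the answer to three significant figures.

R_O ≈ 2150 kg O₂/d

Correct the yield for decay: Y_obs = Y/(1 + k_d θ_c) = 0.494 / (1 + 0.0499 × 11.3) = 0.494 / 1.564 = 0.3159.
Mass of BOD_L removed per day: Q(S₀ − S) = 1920 × 2027 g/m³ = 3892 kg/d.
P_X = Y_obs·Q·(S₀ − S) = 0.3159 × 3892 = 1229 kg VSS/d.
Carbonaceous O₂ demand = substrate oxidised − cell-mass equivalent = 3892 − 1.42 × 1229 = 2146 kg O₂/d.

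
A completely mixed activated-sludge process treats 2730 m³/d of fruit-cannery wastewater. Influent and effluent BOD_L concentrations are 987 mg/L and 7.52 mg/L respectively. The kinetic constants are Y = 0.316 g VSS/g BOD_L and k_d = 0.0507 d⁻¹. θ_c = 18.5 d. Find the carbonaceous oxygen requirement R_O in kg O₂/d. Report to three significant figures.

Correct the yield for decay: Y_obs = Y/(1 + k_d θ_c) = 0.316 / (1 + 0.0507 × 18.5) = 0.316 / 1.938 = 0.1631.
Q·(S₀ − S) = 2730 × (987 − 7.52) × 10⁻³ = 2674 kg/d removed.
P_X = Y_obs·Q·(S₀ − S) = 0.1631 × 2674 = 436.0 kg VSS/d.
Carbonaceous O₂ demand = substrate oxidised − cell-mass equivalent = 2674 − 1.42 × 436.0 = 2055 kg O₂/d.

R_O ≈ 2050 kg O₂/d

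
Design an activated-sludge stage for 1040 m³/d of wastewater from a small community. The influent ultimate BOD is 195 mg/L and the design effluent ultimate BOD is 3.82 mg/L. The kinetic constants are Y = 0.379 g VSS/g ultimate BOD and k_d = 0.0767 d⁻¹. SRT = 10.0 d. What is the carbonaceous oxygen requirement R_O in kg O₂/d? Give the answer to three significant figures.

R_O ≈ 138 kg O₂/d

Y_obs = Y / (1 + k_d θ_c) = 0.379 / (1 + 0.0767 × 10.0) = 0.379 / 1.767 = 0.2145.
Substrate removed = Q·(S₀ − S) = 1040 m³/d × (195 − 3.82) g/m³ = 1.99×10^5 g/d = 198.8 kg/d.
Net sludge production P_X = 0.2145 × 198.8 = 42.65 kg VSS/d.
R_O = Q·ΔS − 1.42 P_X = 198.8 − 60.56 = 138.3 kg O₂/d.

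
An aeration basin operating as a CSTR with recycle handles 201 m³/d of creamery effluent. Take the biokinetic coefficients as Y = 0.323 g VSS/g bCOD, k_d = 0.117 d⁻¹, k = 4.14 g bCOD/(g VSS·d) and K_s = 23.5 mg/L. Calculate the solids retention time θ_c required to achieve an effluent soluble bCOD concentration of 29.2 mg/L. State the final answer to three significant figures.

Specific growth rate at S = 29.2 mg/L: μ = YkS/(K_s+S) = 0.323·4.14·29.2/(23.5+29.2) = 0.7409 d⁻¹.
θ_c = 1/(μ − k_d) = 1/(0.7409 − 0.117) = 1/0.6239 = 1.603 d.

θ_c ≈ 1.60 d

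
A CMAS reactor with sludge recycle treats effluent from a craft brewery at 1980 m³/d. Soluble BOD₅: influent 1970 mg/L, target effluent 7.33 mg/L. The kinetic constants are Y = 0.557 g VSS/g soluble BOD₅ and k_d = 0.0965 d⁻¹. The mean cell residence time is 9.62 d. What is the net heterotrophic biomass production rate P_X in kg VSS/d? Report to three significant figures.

P_X ≈ 1120 kg VSS/d

Observed yield with endogenous decay: Y_obs = Y / (1 + k_d·θ_c) = 0.557 / (1 + 0.0965 × 9.62) = 0.557 / 1.928 = 0.2889 g VSS/g soluble BOD₅.
ΔS = 1970 − 7.33 = 1963 mg/L, so the substrate removal rate is 1980 × 1963/1000 = 3886 kg soluble BOD₅/d.
Net biomass production P_X = Y_obs × Q·(S₀ − S) = 0.2889 × 3886 = 1122 kg VSS/d.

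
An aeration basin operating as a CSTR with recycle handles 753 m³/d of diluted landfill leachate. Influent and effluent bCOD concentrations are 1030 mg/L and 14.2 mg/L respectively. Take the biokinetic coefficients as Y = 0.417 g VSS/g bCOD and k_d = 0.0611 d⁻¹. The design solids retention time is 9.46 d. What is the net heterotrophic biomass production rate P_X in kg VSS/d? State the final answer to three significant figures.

P_X ≈ 202 kg VSS/d

Observed yield with endogenous decay: Y_obs = Y / (1 + k_d·θ_c) = 0.417 / (1 + 0.0611 × 9.46) = 0.417 / 1.578 = 0.2643 g VSS/g bCOD.
Q·(S₀ − S) = 753 × (1030 − 14.2) × 10⁻³ = 764.9 kg/d removed.
Biomass produced: P_X = Y_obs·Q·ΔS = 0.2643 × 764.9 ≈ 202.1 kg VSS/d.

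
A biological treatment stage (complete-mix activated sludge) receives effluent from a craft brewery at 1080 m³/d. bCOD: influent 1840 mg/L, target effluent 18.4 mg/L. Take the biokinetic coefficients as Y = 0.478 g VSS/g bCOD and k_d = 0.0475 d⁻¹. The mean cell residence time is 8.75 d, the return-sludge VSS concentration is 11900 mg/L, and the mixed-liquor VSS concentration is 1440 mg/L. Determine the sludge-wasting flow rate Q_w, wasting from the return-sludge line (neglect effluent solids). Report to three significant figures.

From the SRT design equation V = Y Q (S₀−S) θ_c / [X (1 + k_d θ_c)] = 0.478 × 1080 × (1840 − 18.4) × 8.75 / [1440 × (1 + 0.0475 × 8.75)] = 8.23×10^6 / 2038 = 4036 m³.
Wasting from the return line (neglecting effluent solids): Q_w = V·X / (θ_c·X_r) = 4036 × 1440 / (8.75 × 11900) = 55.82 m³/d.

Q_w ≈ 55.8 m³/d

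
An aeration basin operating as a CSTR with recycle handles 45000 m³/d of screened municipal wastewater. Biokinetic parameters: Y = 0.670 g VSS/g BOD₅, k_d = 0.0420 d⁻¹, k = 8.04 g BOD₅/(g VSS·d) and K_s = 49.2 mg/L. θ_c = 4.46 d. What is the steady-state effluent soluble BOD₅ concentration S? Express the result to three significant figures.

For a completely mixed reactor with recycle the Lawrence–McCarty relation gives S = K_s·(1 + k_d·θ_c) / [θ_c·(Y·k − k_d) − 1] = 49.2 × (1 + 0.0420 × 4.46) / [4.46 × (0.670 × 8.04 − 0.0420) − 1] = 58.42 / 22.84 = 2.558 mg/L.

S ≈ 2.56 mg/L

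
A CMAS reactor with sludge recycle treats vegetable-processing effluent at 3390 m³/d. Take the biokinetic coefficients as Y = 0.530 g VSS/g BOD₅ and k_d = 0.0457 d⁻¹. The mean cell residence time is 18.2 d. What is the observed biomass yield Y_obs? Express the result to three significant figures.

Correct the yield for decay: Y_obs = Y/(1 + k_d θ_c) = 0.530 / (1 + 0.0457 × 18.2) = 0.530 / 1.832 = 0.2893.

Y_obs ≈ 0.289 g VSS/g BOD₅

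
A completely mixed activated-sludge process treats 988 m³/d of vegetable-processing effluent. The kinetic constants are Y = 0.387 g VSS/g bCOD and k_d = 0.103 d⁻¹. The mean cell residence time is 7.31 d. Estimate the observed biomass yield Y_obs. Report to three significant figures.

Y_obs ≈ 0.221 g VSS/g bCOD

Y_obs = Y / (1 + k_d θ_c) = 0.387 / (1 + 0.103 × 7.31) = 0.387 / 1.753 = 0.2208.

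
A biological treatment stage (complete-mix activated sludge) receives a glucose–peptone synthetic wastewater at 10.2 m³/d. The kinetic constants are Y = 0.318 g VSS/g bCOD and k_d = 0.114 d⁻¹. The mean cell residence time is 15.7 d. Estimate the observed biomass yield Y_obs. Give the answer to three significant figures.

Y_obs ≈ 0.114 g VSS/g bCOD

Observed yield with endogenous decay: Y_obs = Y / (1 + k_d·θ_c) = 0.318 / (1 + 0.114 × 15.7) = 0.318 / 2.790 = 0.1140 g VSS/g bCOD.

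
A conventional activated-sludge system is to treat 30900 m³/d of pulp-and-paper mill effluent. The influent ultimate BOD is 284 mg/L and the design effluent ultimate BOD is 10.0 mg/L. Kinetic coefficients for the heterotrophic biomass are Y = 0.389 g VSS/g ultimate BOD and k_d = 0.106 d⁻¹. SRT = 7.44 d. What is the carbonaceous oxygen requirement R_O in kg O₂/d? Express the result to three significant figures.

R_O ≈ 5850 kg O₂/d

Y_obs = Y / (1 + k_d θ_c) = 0.389 / (1 + 0.106 × 7.44) = 0.389 / 1.789 = 0.2175.
Q·(S₀ − S) = 30900 × (284 − 10.0) × 10⁻³ = 8467 kg/d removed.
Biomass synthesised: P_X = Y_obs × 8467 = 1841 kg VSS/d.
R_O = Q·(S₀ − S) − 1.42·P_X = 8467 − 1.42 × 1841 = 5852 kg O₂/d.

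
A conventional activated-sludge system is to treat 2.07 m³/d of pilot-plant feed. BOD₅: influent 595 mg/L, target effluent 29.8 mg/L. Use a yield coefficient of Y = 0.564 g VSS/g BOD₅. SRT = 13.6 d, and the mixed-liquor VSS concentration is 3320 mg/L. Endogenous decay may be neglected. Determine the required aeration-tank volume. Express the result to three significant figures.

V ≈ 2.70 m³

V·X = Y·Q·ΔS·θ_c gives V = 0.564 × 2.07 × (595 − 29.8) × 13.6 / 3320 = 2.703 m³.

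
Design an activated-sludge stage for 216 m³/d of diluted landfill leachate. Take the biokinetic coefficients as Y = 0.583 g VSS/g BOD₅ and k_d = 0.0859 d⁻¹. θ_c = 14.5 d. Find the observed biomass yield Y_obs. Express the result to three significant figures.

Y_obs ≈ 0.260 g VSS/g BOD₅

The observed yield is Y_obs = Y/(1 + k_d·θ_c) = 0.583 / (1 + 0.0859 × 14.5) = 0.583 / 2.246 = 0.2596 g VSS per g BOD₅ removed.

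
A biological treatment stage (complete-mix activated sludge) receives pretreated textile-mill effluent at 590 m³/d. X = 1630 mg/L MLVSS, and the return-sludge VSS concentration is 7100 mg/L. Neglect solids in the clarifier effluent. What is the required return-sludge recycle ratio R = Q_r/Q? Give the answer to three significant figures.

R = Q_r/Q = X/(X_r − X) = 1630 / (7100 − 1630) = 0.2980.

R ≈ 0.298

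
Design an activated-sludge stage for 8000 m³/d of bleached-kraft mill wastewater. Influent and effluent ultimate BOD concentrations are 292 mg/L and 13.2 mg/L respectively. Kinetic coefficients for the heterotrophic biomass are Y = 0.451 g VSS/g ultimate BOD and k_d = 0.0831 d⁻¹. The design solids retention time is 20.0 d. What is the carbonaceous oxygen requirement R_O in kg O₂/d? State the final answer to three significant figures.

Y_obs = Y / (1 + k_d θ_c) = 0.451 / (1 + 0.0831 × 20.0) = 0.451 / 2.662 = 0.1694.
Q·(S₀ − S) = 8000 × (292 − 13.2) × 10⁻³ = 2230 kg/d removed.
P_X = Y_obs·Q·(S₀ − S) = 0.1694 × 2230 = 377.9 kg VSS/d.
R_O = Q·ΔS − 1.42 P_X = 2230 − 536.6 = 1694 kg O₂/d.

R_O ≈ 1690 kg O₂/d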